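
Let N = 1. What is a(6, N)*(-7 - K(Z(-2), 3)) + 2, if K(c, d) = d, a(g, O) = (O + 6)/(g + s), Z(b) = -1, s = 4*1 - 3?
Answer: -8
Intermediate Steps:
s = 1 (s = 4 - 3 = 1)
a(g, O) = (6 + O)/(1 + g) (a(g, O) = (O + 6)/(g + 1) = (6 + O)/(1 + g))
a(6, N)*(-7 - K(Z(-2), 3)) + 2 = ((6 + 1)/(1 + 6))*(-7 - 1*3) + 2 = (7/7)*(-7 - 3) + 2 = ((1/7)*7)*(-10) + 2 = 1*(-10) + 2 = -10 + 2 = -8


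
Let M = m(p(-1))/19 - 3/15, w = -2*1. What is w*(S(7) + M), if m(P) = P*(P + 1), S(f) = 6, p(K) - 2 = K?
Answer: -1122/95 ≈ -11.811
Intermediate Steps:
p(K) = 2 + K
w = -2
m(P) = P*(1 + P)
M = -9/95 (M = ((2 - 1)*(1 + (2 - 1)))/19 - 3/15 = (1*(1 + 1))*(1/19) - 3*1/15 = (1*2)*(1/19) - ⅕ = 2*(1/19) - ⅕ = 2/19 - ⅕ = -9/95 ≈ -0.094737)
w*(S(7) + M) = -2*(6 - 9/95) = -2*561/95 = -1122/95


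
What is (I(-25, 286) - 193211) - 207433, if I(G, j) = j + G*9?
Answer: -400583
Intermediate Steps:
I(G, j) = j + 9*G
(I(-25, 286) - 193211) - 207433 = ((286 + 9*(-25)) - 193211) - 207433 = ((286 - 225) - 193211) - 207433 = (61 - 193211) - 207433 = -193150 - 207433 = -400583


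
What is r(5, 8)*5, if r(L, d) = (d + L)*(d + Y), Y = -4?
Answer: 260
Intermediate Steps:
r(L, d) = (-4 + d)*(L + d) (r(L, d) = (d + L)*(d - 4) = (L + d)*(-4 + d) = (-4 + d)*(L + d))
r(5, 8)*5 = (8**2 - 4*5 - 4*8 + 5*8)*5 = (64 - 20 - 32 + 40)*5 = 52*5 = 260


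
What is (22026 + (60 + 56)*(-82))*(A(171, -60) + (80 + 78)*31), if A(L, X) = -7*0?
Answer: 61293572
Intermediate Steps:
A(L, X) = 0
(22026 + (60 + 56)*(-82))*(A(171, -60) + (80 + 78)*31) = (22026 + (60 + 56)*(-82))*(0 + (80 + 78)*31) = (22026 + 116*(-82))*(0 + 158*31) = (22026 - 9512)*(0 + 4898) = 12514*4898 = 61293572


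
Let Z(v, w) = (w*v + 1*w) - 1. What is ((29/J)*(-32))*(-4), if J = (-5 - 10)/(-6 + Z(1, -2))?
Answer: 40832/15 ≈ 2722.1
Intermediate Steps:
Z(v, w) = -1 + w + v*w (Z(v, w) = (v*w + w) - 1 = (w + v*w) - 1 = -1 + w + v*w)
J = 15/11 (J = (-5 - 10)/(-6 + (-1 - 2 + 1*(-2))) = -15/(-6 + (-1 - 2 - 2)) = -15/(-6 - 5) = -15/(-11) = -15*(-1/11) = 15/11 ≈ 1.3636)
((29/J)*(-32))*(-4) = ((29/(15/11))*(-32))*(-4) = ((29*(11/15))*(-32))*(-4) = ((319/15)*(-32))*(-4) = -10208/15*(-4) = 40832/15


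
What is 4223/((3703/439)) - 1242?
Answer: -2745229/3703 ≈ -741.35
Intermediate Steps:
4223/((3703/439)) - 1242 = 4223/((3703*(1/439))) - 1242 = 4223/(3703/439) - 1242 = 4223*(439/3703) - 1242 = 1853897/3703 - 1242 = -2745229/3703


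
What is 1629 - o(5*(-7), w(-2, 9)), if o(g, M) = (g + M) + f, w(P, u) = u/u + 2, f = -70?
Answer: 1731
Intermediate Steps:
w(P, u) = 3 (w(P, u) = 1 + 2 = 3)
o(g, M) = -70 + M + g (o(g, M) = (g + M) - 70 = (M + g) - 70 = -70 + M + g)
1629 - o(5*(-7), w(-2, 9)) = 1629 - (-70 + 3 + 5*(-7)) = 1629 - (-70 + 3 - 35) = 1629 - 1*(-102) = 1629 + 102 = 1731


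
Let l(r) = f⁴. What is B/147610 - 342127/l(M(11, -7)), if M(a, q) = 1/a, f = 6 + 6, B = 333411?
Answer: -21793877987/1530420480 ≈ -14.240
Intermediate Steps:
f = 12
l(r) = 20736 (l(r) = 12⁴ = 20736)
B/147610 - 342127/l(M(11, -7)) = 333411/147610 - 342127/20736 = -21793877987/1530420480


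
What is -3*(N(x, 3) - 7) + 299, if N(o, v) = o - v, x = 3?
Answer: 320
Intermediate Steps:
-3*(N(x, 3) - 7) + 299 = -3*((3 - 1*3) - 7) + 299 = -3*((3 - 3) - 7) + 299 = -3*(0 - 7) + 299 = -3*(-7) + 299 = 21 + 299 = 320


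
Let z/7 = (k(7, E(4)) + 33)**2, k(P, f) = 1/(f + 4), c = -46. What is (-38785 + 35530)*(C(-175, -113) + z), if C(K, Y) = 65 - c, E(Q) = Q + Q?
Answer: -1214382995/48 ≈ -2.5300e+7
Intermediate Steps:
E(Q) = 2*Q
C(K, Y) = 111 (C(K, Y) = 65 - 1*(-46) = 65 + 46 = 111)
k(P, f) = 1/(4 + f)
z = 1103263/144 (z = 7*(1/(4 + 2*4) + 33)**2 = 7*(1/(4 + 8) + 33)**2 = 7*(1/12 + 33)**2 = 7*(397/12)**2 = 7*(157609/144) = 1103263/144 ≈ 7661.5)
(-38785 + 35530)*(C(-175, -113) + z) = (-38785 + 35530)*(111 + 1103263/144) = -3255*1119247/144 = -1214382995/48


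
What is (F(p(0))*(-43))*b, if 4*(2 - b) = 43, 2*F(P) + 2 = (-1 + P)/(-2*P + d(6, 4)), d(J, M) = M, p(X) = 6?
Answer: -31605/64 ≈ -493.83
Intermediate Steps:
F(P) = -1 + (-1 + P)/(2*(4 - 2*P)) (F(P) = -1 + ((-1 + P)/(-2*P + 4))/2 = -1 + ((-1 + P)/(4 - 2*P))/2 = -1 + (-1 + P)/(2*(4 - 2*P)))
b = -35/4 (b = 2 - ¼*43 = 2 - 43/4 = -35/4 ≈ -8.7500)
(F(p(0))*(-43))*b = (((9 - 5*6)/(4*(-2 + 6)))*(-43))*(-35/4) = (((¼)*(9 - 30)/4)*(-43))*(-35/4) = (((¼)*(¼)*(-21))*(-43))*(-35/4) = -21/16*(-43)*(-35/4) = (903/16)*(-35/4) = -31605/64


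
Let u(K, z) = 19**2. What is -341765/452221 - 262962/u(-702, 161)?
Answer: -119040315767/163251781 ≈ -729.18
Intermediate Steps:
u(K, z) = 361
-341765/452221 - 262962/u(-702, 161) = -341765/452221 - 262962/361 = -119040315767/163251781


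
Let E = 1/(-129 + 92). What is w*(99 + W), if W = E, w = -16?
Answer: -58592/37 ≈ -1583.6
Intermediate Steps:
E = -1/37 (E = 1/(-37) = -1/37 ≈ -0.027027)
W = -1/37 ≈ -0.027027
w*(99 + W) = -16*(99 - 1/37) = -16*3662/37 = -58592/37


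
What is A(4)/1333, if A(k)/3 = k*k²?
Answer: 192/1333 ≈ 0.14404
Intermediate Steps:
A(k) = 3*k³ (A(k) = 3*(k*k²) = 3*k³)
A(4)/1333 = (3*4³)/1333 = (3*64)*(1/1333) = 192*(1/1333) = 192/1333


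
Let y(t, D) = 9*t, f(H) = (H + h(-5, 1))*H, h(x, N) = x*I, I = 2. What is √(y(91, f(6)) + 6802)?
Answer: √7621 ≈ 87.298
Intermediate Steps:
h(x, N) = 2*x (h(x, N) = x*2 = 2*x)
f(H) = H*(-10 + H) (f(H) = (H + 2*(-5))*H = (H - 10)*H = (-10 + H)*H = H*(-10 + H))
√(y(91, f(6)) + 6802) = √(9*91 + 6802) = √(819 + 6802) = √7621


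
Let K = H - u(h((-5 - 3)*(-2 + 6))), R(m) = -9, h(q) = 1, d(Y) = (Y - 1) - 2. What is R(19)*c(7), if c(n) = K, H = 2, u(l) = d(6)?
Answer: 9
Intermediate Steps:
d(Y) = -3 + Y (d(Y) = (-1 + Y) - 2 = -3 + Y)
u(l) = 3 (u(l) = -3 + 6 = 3)
K = -1 (K = 2 - 1*3 = 2 - 3 = -1)
c(n) = -1
R(19)*c(7) = -9*(-1) = 9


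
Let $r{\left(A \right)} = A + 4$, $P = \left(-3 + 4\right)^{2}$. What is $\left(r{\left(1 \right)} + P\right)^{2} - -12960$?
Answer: $12996$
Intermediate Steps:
$P = 1$ ($P = 1^{2} = 1$)
$r{\left(A \right)} = 4 + A$
$\left(r{\left(1 \right)} + P\right)^{2} - -12960 = \left(\left(4 + 1\right) + 1\right)^{2} - -12960 = \left(5 + 1\right)^{2} + 12960 = 6^{2} + 12960 = 36 + 12960 = 12996$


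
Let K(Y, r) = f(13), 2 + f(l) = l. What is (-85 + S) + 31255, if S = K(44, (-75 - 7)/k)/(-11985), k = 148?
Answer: 373572439/11985 ≈ 31170.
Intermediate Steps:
f(l) = -2 + l
K(Y, r) = 11 (K(Y, r) = -2 + 13 = 11)
S = -11/11985 (S = 11/(-11985) = 11*(-1/11985) = -11/11985 ≈ -0.00091781)
(-85 + S) + 31255 = (-85 - 11/11985) + 31255 = -1018736/11985 + 31255 = 373572439/11985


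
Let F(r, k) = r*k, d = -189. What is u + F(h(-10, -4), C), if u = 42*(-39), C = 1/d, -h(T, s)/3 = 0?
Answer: -1638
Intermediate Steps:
h(T, s) = 0 (h(T, s) = -3*0 = 0)
C = -1/189 (C = 1/(-189) = -1/189 ≈ -0.0052910)
F(r, k) = k*r
u = -1638
u + F(h(-10, -4), C) = -1638 - 1/189*0 = -1638 + 0 = -1638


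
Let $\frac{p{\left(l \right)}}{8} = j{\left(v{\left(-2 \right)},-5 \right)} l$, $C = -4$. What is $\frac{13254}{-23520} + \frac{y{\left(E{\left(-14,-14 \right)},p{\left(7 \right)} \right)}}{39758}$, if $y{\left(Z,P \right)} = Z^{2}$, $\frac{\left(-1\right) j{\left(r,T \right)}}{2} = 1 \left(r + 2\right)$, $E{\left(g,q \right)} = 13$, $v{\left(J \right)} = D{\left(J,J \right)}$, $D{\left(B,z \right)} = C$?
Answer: $- \frac{43581471}{77925680} \approx -0.55927$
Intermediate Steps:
$D{\left(B,z \right)} = -4$
$v{\left(J \right)} = -4$
$j{\left(r,T \right)} = -4 - 2 r$ ($j{\left(r,T \right)} = - 2 \cdot 1 \left(r + 2\right) = - 2 \cdot 1 \left(2 + r\right) = - 2 \left(2 + r\right) = -4 - 2 r$)
$p{\left(l \right)} = 32 l$ ($p{\left(l \right)} = 8 \left(-4 - -8\right) l = 8 \left(-4 + 8\right) l = 8 \cdot 4 l = 32 l$)
$\frac{13254}{-23520} + \frac{y{\left(E{\left(-14,-14 \right)},p{\left(7 \right)} \right)}}{39758} = \frac{13254}{-23520} + \frac{13^{2}}{39758} = 13254 \left(- \frac{1}{23520}\right) + 169 \cdot \frac{1}{39758} = - \frac{2209}{3920} + \frac{169}{39758} = - \frac{43581471}{77925680}$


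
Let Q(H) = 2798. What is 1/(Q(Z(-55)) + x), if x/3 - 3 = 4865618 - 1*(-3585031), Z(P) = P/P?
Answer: 1/25354754 ≈ 3.9440e-8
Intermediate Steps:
Z(P) = 1
x = 25351956 (x = 9 + 3*(4865618 - 1*(-3585031)) = 9 + 3*(4865618 + 3585031) = 9 + 3*8450649 = 9 + 25351947 = 25351956)
1/(Q(Z(-55)) + x) = 1/(2798 + 25351956) = 1/25354754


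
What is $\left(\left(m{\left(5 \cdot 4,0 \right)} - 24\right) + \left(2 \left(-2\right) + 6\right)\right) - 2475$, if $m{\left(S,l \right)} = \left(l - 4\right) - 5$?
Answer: $-2506$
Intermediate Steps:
$m{\left(S,l \right)} = -9 + l$ ($m{\left(S,l \right)} = \left(-4 + l\right) - 5 = -9 + l$)
$\left(\left(m{\left(5 \cdot 4,0 \right)} - 24\right) + \left(2 \left(-2\right) + 6\right)\right) - 2475 = \left(\left(\left(-9 + 0\right) - 24\right) + \left(2 \left(-2\right) + 6\right)\right) - 2475 = \left(\left(-9 - 24\right) + \left(-4 + 6\right)\right) - 2475 = \left(-33 + 2\right) - 2475 = -31 - 2475 = -2506$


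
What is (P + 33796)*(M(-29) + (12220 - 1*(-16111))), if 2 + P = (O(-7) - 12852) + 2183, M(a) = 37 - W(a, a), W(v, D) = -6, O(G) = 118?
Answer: 659496882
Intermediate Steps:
M(a) = 43 (M(a) = 37 - 1*(-6) = 37 + 6 = 43)
P = -10553 (P = -2 + ((118 - 12852) + 2183) = -2 + (-12734 + 2183) = -2 - 10551 = -10553)
(P + 33796)*(M(-29) + (12220 - 1*(-16111))) = (-10553 + 33796)*(43 + (12220 - 1*(-16111))) = 23243*(43 + (12220 + 16111)) = 23243*(43 + 28331) = 23243*28374 = 659496882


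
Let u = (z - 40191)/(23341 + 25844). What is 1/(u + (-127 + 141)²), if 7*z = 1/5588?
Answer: 384784092/75103259801 ≈ 0.0051234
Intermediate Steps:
z = 1/39116 (z = (⅐)/5588 = (⅐)*(1/5588) = 1/39116 ≈ 2.5565e-5)
u = -314422231/384784092 (u = (1/39116 - 40191)/(23341 + 25844) = -1572111155/39116/49185 = -1572111155/39116*1/49185 = -314422231/384784092 ≈ -0.81714)
1/(u + (-127 + 141)²) = 1/(-314422231/384784092 + (-127 + 141)²) = 1/(-314422231/384784092 + 14²) = 1/(-314422231/384784092 + 196) = 1/(75103259801/384784092) = 384784092/75103259801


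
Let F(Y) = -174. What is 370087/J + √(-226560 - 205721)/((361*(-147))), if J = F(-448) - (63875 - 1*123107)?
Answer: 370087/59058 - I*√432281/53067 ≈ 6.2665 - 0.01239*I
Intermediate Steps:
J = 59058 (J = -174 - (63875 - 1*123107) = -174 - (63875 - 123107) = -174 - 1*(-59232) = -174 + 59232 = 59058)
370087/J + √(-226560 - 205721)/((361*(-147))) = 370087/59058 + √(-226560 - 205721)/((361*(-147))) = 370087*(1/59058) + √(-432281)/(-53067) = 370087/59058 + (I*√432281)*(-1/53067) = 370087/59058 - I*√432281/53067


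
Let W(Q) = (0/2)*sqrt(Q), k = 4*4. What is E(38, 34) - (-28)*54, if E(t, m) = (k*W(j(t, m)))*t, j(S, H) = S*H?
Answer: 1512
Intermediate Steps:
k = 16
j(S, H) = H*S
W(Q) = 0 (W(Q) = (0*(1/2))*sqrt(Q) = 0*sqrt(Q) = 0)
E(t, m) = 0 (E(t, m) = (16*0)*t = 0*t = 0)
E(38, 34) - (-28)*54 = 0 - (-28)*54 = 0 - 1*(-1512) = 0 + 1512 = 1512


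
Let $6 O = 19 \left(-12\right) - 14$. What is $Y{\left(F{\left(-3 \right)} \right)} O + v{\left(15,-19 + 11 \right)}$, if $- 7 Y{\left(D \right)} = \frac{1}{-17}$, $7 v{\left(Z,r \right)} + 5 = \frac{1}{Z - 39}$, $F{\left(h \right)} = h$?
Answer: $- \frac{3025}{2856} \approx -1.0592$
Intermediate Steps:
$v{\left(Z,r \right)} = - \frac{5}{7} + \frac{1}{7 \left(-39 + Z\right)}$ ($v{\left(Z,r \right)} = - \frac{5}{7} + \frac{1}{7 \left(Z - 39\right)} = - \frac{5}{7} + \frac{1}{7 \left(-39 + Z\right)}$)
$Y{\left(D \right)} = \frac{1}{119}$ ($Y{\left(D \right)} = - \frac{1}{7 \left(-17\right)} = \left(- \frac{1}{7}\right) \left(- \frac{1}{17}\right) = \frac{1}{119}$)
$O = - \frac{121}{3}$ ($O = \frac{19 \left(-12\right) - 14}{6} = \frac{-228 - 14}{6} = \frac{1}{6} \left(-242\right) = - \frac{121}{3} \approx -40.333$)
$Y{\left(F{\left(-3 \right)} \right)} O + v{\left(15,-19 + 11 \right)} = \frac{1}{119} \left(- \frac{121}{3}\right) + \frac{196 - 75}{7 \left(-39 + 15\right)} = - \frac{121}{357} + \frac{196 - 75}{7 \left(-24\right)} = - \frac{121}{357} + \frac{1}{7} \left(- \frac{1}{24}\right) 121 = - \frac{121}{357} - \frac{121}{168} = - \frac{3025}{2856}$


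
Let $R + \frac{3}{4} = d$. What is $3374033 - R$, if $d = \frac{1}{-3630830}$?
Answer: $\frac{24501085921027}{7261660} \approx 3.374 \cdot 10^{6}$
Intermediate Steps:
$d = - \frac{1}{3630830} \approx -2.7542 \cdot 10^{-7}$
$R = - \frac{5446247}{7261660}$ ($R = - \frac{3}{4} - \frac{1}{3630830} = - \frac{5446247}{7261660} \approx -0.75$)
$3374033 - R = 3374033 - - \frac{5446247}{7261660} = 3374033 + \frac{5446247}{7261660} = \frac{24501085921027}{7261660}$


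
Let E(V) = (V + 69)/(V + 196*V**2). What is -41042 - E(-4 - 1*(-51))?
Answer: -17771637578/433011 ≈ -41042.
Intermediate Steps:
E(V) = (69 + V)/(V + 196*V**2)
-41042 - E(-4 - 1*(-51)) = -41042 - (69 + (-4 - 1*(-51)))/((-4 - 1*(-51))*(1 + 196*(-4 - 1*(-51)))) = -41042 - (69 + (-4 + 51))/((-4 + 51)*(1 + 196*(-4 + 51))) = -41042 - (69 + 47)/(47*(1 + 196*47)) = -41042 - 116/(47*(1 + 9212)) = -41042 - 116/(47*9213) = -41042 - 1*116/433011 = -41042 - 116/433011 = -17771637578/433011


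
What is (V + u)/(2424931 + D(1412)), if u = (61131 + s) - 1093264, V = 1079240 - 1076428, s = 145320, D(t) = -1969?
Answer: -294667/807654 ≈ -0.36484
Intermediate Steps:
V = 2812
u = -886813 (u = (61131 + 145320) - 1093264 = 206451 - 1093264 = -886813)
(V + u)/(2424931 + D(1412)) = (2812 - 886813)/(2424931 - 1969) = -884001/2422962 = -884001*1/2422962 = -294667/807654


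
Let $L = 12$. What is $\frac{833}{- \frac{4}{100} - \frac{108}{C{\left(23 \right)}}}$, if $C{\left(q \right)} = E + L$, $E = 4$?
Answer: $- \frac{11900}{97} \approx -122.68$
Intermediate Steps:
$C{\left(q \right)} = 16$ ($C{\left(q \right)} = 4 + 12 = 16$)
$\frac{833}{- \frac{4}{100} - \frac{108}{C{\left(23 \right)}}} = \frac{833}{- \frac{4}{100} - \frac{108}{16}} = \frac{833}{\left(-4\right) \frac{1}{100} - \frac{27}{4}} = \frac{833}{- \frac{1}{25} - \frac{27}{4}} = \frac{833}{- \frac{679}{100}} = 833 \left(- \frac{100}{679}\right) = - \frac{11900}{97}$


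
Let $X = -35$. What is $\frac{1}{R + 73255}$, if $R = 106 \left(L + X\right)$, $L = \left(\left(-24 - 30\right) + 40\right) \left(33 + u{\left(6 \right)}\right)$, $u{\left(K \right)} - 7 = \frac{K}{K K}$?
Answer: $\frac{3}{29813} \approx 0.00010063$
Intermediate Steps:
$u{\left(K \right)} = 7 + \frac{1}{K}$ ($u{\left(K \right)} = 7 + \frac{K}{K K} = 7 + \frac{K}{K^{2}} = 7 + \frac{1}{K}$)
$L = - \frac{1687}{3}$ ($L = \left(\left(-24 - 30\right) + 40\right) \left(33 + \left(7 + \frac{1}{6}\right)\right) = \left(-54 + 40\right) \left(33 + \frac{43}{6}\right) = \left(-14\right) \frac{241}{6} = - \frac{1687}{3} \approx -562.33$)
$R = - \frac{189952}{3}$ ($R = 106 \left(- \frac{1687}{3} - 35\right) = 106 \left(- \frac{1792}{3}\right) = - \frac{189952}{3} \approx -63317.0$)
$\frac{1}{R + 73255} = \frac{1}{- \frac{189952}{3} + 73255} = \frac{1}{\frac{29813}{3}} = \frac{3}{29813}$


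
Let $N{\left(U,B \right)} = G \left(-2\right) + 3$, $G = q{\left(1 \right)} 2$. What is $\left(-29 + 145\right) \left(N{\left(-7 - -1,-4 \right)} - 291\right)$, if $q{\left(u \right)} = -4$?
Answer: $-31552$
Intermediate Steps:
$G = -8$ ($G = \left(-4\right) 2 = -8$)
$N{\left(U,B \right)} = 19$ ($N{\left(U,B \right)} = \left(-8\right) \left(-2\right) + 3 = 16 + 3 = 19$)
$\left(-29 + 145\right) \left(N{\left(-7 - -1,-4 \right)} - 291\right) = \left(-29 + 145\right) \left(19 - 291\right) = 116 \left(-272\right) = -31552$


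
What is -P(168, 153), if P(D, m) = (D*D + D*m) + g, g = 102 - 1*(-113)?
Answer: -54143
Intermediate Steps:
g = 215 (g = 102 + 113 = 215)
P(D, m) = 215 + D² + D*m (P(D, m) = (D*D + D*m) + 215 = (D² + D*m) + 215 = 215 + D² + D*m)
-P(168, 153) = -(215 + 168² + 168*153) = -(215 + 28224 + 25704) = -1*54143 = -54143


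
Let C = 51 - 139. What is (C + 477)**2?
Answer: 151321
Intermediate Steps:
C = -88
(C + 477)**2 = (-88 + 477)**2 = 389**2 = 151321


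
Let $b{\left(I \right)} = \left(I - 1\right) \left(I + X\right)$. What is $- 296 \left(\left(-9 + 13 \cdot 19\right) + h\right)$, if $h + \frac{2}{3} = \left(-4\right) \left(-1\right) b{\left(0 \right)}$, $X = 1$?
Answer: $- \frac{207200}{3} \approx -69067.0$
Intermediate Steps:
$b{\left(I \right)} = \left(1 + I\right) \left(-1 + I\right)$ ($b{\left(I \right)} = \left(I - 1\right) \left(I + 1\right) = \left(-1 + I\right) \left(1 + I\right) = \left(1 + I\right) \left(-1 + I\right)$)
$h = - \frac{14}{3}$ ($h = - \frac{2}{3} + \left(-4\right) \left(-1\right) \left(-1 + 0^{2}\right) = - \frac{2}{3} + 4 \left(-1 + 0\right) = - \frac{2}{3} + 4 \left(-1\right) = - \frac{2}{3} - 4 = - \frac{14}{3} \approx -4.6667$)
$- 296 \left(\left(-9 + 13 \cdot 19\right) + h\right) = - 296 \left(\left(-9 + 13 \cdot 19\right) - \frac{14}{3}\right) = - 296 \left(\left(-9 + 247\right) - \frac{14}{3}\right) = - 296 \left(238 - \frac{14}{3}\right) = \left(-296\right) \frac{700}{3} = - \frac{207200}{3}$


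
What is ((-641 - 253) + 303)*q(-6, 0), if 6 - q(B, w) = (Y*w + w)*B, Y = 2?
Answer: -3546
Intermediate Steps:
q(B, w) = 6 - 3*B*w (q(B, w) = 6 - (2*w + w)*B = 6 - 3*w*B = 6 - 3*B*w)
((-641 - 253) + 303)*q(-6, 0) = ((-641 - 253) + 303)*(6 - 3*(-6)*0) = (-894 + 303)*(6 + 0) = -591*6 = -3546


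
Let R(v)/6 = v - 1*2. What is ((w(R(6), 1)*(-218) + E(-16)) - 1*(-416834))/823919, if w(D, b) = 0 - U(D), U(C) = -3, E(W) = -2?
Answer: 416178/823919 ≈ 0.50512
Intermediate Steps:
R(v) = -12 + 6*v (R(v) = 6*(v - 1*2) = 6*(v - 2) = 6*(-2 + v) = -12 + 6*v)
w(D, b) = 3 (w(D, b) = 0 - 1*(-3) = 0 + 3 = 3)
((w(R(6), 1)*(-218) + E(-16)) - 1*(-416834))/823919 = ((3*(-218) - 2) - 1*(-416834))/823919 = ((-654 - 2) + 416834)*(1/823919) = (-656 + 416834)*(1/823919) = 416178*(1/823919) = 416178/823919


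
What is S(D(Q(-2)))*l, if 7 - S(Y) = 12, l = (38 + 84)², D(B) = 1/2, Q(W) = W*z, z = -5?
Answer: -74420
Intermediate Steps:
Q(W) = -5*W (Q(W) = W*(-5) = -5*W)
D(B) = ½
l = 14884 (l = 122² = 14884)
S(Y) = -5 (S(Y) = 7 - 1*12 = 7 - 12 = -5)
S(D(Q(-2)))*l = -5*14884 = -74420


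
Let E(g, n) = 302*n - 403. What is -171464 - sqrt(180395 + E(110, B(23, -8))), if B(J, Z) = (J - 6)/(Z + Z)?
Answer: -171464 - sqrt(2874738)/4 ≈ -1.7189e+5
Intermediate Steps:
B(J, Z) = (-6 + J)/(2*Z) (B(J, Z) = (-6 + J)/((2*Z)) = (-6 + J)*(1/(2*Z)) = (-6 + J)/(2*Z))
E(g, n) = -403 + 302*n
-171464 - sqrt(180395 + E(110, B(23, -8))) = -171464 - sqrt(180395 + (-403 + 302*((1/2)*(-6 + 23)/(-8)))) = -171464 - sqrt(180395 + (-403 + 302*((1/2)*(-1/8)*17))) = -171464 - sqrt(180395 + (-403 + 302*(-17/16))) = -171464 - sqrt(180395 + (-403 - 2567/8)) = -171464 - sqrt(180395 - 5791/8) = -171464 - sqrt(1437369/8) = -171464 - sqrt(2874738)/4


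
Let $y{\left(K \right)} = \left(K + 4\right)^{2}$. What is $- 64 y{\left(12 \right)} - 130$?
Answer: $-16514$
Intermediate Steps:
$y{\left(K \right)} = \left(4 + K\right)^{2}$
$- 64 y{\left(12 \right)} - 130 = - 64 \left(4 + 12\right)^{2} - 130 = - 64 \cdot 16^{2} - 130 = \left(-64\right) 256 - 130 = -16384 - 130 = -16514$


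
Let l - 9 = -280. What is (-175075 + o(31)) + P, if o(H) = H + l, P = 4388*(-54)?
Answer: -412267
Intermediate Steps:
l = -271 (l = 9 - 280 = -271)
P = -236952
o(H) = -271 + H (o(H) = H - 271 = -271 + H)
(-175075 + o(31)) + P = (-175075 + (-271 + 31)) - 236952 = (-175075 - 240) - 236952 = -175315 - 236952 = -412267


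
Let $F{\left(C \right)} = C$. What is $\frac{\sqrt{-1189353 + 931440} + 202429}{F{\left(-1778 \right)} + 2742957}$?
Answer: $\frac{202429}{2741179} + \frac{3 i \sqrt{28657}}{2741179} \approx 0.073847 + 0.00018527 i$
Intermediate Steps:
$\frac{\sqrt{-1189353 + 931440} + 202429}{F{\left(-1778 \right)} + 2742957} = \frac{\sqrt{-1189353 + 931440} + 202429}{-1778 + 2742957} = \frac{\sqrt{-257913} + 202429}{2741179} = \left(3 i \sqrt{28657} + 202429\right) \frac{1}{2741179} = \left(202429 + 3 i \sqrt{28657}\right) \frac{1}{2741179} = \frac{202429}{2741179} + \frac{3 i \sqrt{28657}}{2741179}$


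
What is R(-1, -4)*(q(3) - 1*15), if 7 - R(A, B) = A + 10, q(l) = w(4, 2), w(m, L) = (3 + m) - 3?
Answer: 22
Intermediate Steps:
w(m, L) = m
q(l) = 4
R(A, B) = -3 - A (R(A, B) = 7 - (A + 10) = 7 - (10 + A) = 7 + (-10 - A) = -3 - A)
R(-1, -4)*(q(3) - 1*15) = (-3 - 1*(-1))*(4 - 1*15) = (-3 + 1)*(4 - 15) = -2*(-11) = 22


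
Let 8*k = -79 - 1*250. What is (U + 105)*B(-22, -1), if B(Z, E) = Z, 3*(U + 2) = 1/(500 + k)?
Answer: -24955634/11013 ≈ -2266.0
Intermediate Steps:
k = -329/8 (k = (-79 - 1*250)/8 = (-79 - 250)/8 = (⅛)*(-329) = -329/8 ≈ -41.125)
U = -22018/11013 (U = -2 + 1/(3*(500 - 329/8)) = -2 + 1/(3*(3671/8)) = -2 + (⅓)*(8/3671) = -2 + 8/11013 = -22018/11013 ≈ -1.9993)
(U + 105)*B(-22, -1) = (-22018/11013 + 105)*(-22) = (1134347/11013)*(-22) = -24955634/11013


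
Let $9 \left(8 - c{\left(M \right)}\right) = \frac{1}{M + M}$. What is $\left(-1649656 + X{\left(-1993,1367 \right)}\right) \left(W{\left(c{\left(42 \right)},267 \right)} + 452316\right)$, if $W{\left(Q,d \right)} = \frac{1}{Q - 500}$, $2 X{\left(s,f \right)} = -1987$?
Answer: $- \frac{277705754516708604}{371953} \approx -7.4662 \cdot 10^{11}$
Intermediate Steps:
$c{\left(M \right)} = 8 - \frac{1}{18 M}$ ($c{\left(M \right)} = 8 - \frac{1}{9 \left(M + M\right)} = 8 - \frac{1}{9 \cdot 2 M} = 8 - \frac{\frac{1}{2} \frac{1}{M}}{9} = 8 - \frac{1}{18 M}$)
$X{\left(s,f \right)} = - \frac{1987}{2}$ ($X{\left(s,f \right)} = \frac{1}{2} \left(-1987\right) = - \frac{1987}{2}$)
$W{\left(Q,d \right)} = \frac{1}{-500 + Q}$
$\left(-1649656 + X{\left(-1993,1367 \right)}\right) \left(W{\left(c{\left(42 \right)},267 \right)} + 452316\right) = \left(-1649656 - \frac{1987}{2}\right) \left(\frac{1}{-500 + \left(8 - \frac{1}{18 \cdot 42}\right)} + 452316\right) = - \frac{3301299 \left(\frac{1}{-500 + \left(8 - \frac{1}{756}\right)} + 452316\right)}{2} = - \frac{3301299 \left(\frac{1}{-500 + \frac{6047}{756}} + 452316\right)}{2} = - \frac{3301299 \left(\frac{1}{- \frac{371953}{756}} + 452316\right)}{2} = - \frac{3301299 \left(- \frac{756}{371953} + 452316\right)}{2} = \left(- \frac{3301299}{2}\right) \frac{168240292392}{371953} = - \frac{277705754516708604}{371953}$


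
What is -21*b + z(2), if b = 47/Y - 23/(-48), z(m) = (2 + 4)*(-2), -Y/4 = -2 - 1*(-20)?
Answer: -401/48 ≈ -8.3542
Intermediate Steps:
Y = -72 (Y = -4*(-2 - 1*(-20)) = -4*(-2 + 20) = -4*18 = -72)
z(m) = -12 (z(m) = 6*(-2) = -12)
b = -25/144 (b = 47/(-72) - 23/(-48) = 47*(-1/72) - 23*(-1/48) = -47/72 + 23/48 = -25/144 ≈ -0.17361)
-21*b + z(2) = -21*(-25/144) - 12 = 175/48 - 12 = -401/48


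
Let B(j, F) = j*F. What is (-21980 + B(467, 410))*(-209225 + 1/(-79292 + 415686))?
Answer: -5964525526329505/168197 ≈ -3.5462e+10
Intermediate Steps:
B(j, F) = F*j
(-21980 + B(467, 410))*(-209225 + 1/(-79292 + 415686)) = (-21980 + 410*467)*(-209225 + 1/(-79292 + 415686)) = (-21980 + 191470)*(-209225 + 1/336394) = 169490*(-209225 + 1/336394) = 169490*(-70382034649/336394) = -5964525526329505/168197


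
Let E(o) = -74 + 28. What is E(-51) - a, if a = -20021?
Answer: 19975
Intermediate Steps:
E(o) = -46
E(-51) - a = -46 - 1*(-20021) = -46 + 20021 = 19975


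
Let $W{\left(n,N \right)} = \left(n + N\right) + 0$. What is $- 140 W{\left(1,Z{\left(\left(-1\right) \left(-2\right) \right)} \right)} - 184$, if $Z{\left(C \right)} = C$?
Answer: $-604$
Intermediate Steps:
$W{\left(n,N \right)} = N + n$ ($W{\left(n,N \right)} = \left(N + n\right) + 0 = N + n$)
$- 140 W{\left(1,Z{\left(\left(-1\right) \left(-2\right) \right)} \right)} - 184 = - 140 \left(\left(-1\right) \left(-2\right) + 1\right) - 184 = - 140 \left(2 + 1\right) - 184 = \left(-140\right) 3 - 184 = -420 - 184 = -604$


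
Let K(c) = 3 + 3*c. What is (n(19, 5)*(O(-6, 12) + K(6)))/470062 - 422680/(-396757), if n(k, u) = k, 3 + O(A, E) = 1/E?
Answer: 2385865503031/2238004667208 ≈ 1.0661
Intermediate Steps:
O(A, E) = -3 + 1/E
(n(19, 5)*(O(-6, 12) + K(6)))/470062 - 422680/(-396757) = (19*((-3 + 1/12) + (3 + 3*6)))/470062 - 422680/(-396757) = (19*((-3 + 1/12) + (3 + 18)))*(1/470062) - 422680*(-1/396757) = (19*(-35/12 + 21))*(1/470062) + 422680/396757 = (19*(217/12))*(1/470062) + 422680/396757 = (4123/12)*(1/470062) + 422680/396757 = 4123/5640744 + 422680/396757 = 2385865503031/2238004667208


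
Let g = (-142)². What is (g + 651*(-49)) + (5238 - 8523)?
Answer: -15020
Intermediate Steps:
g = 20164
(g + 651*(-49)) + (5238 - 8523) = (20164 + 651*(-49)) + (5238 - 8523) = (20164 - 31899) - 3285 = -11735 - 3285 = -15020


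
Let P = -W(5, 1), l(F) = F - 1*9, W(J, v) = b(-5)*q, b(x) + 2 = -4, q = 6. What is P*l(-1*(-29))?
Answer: 720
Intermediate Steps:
b(x) = -6 (b(x) = -2 - 4 = -6)
W(J, v) = -36 (W(J, v) = -6*6 = -36)
l(F) = -9 + F (l(F) = F - 9 = -9 + F)
P = 36 (P = -1*(-36) = 36)
P*l(-1*(-29)) = 36*(-9 - 1*(-29)) = 36*(-9 + 29) = 36*20 = 720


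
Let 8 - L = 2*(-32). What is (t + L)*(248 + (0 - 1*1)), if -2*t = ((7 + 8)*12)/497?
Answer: 8816418/497 ≈ 17739.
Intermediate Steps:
L = 72 (L = 8 - 2*(-32) = 8 - 1*(-64) = 8 + 64 = 72)
t = -90/497 (t = -(7 + 8)*12/(2*497) = -15*12/(2*497) = -90/497 ≈ -0.18109)
(t + L)*(248 + (0 - 1*1)) = (-90/497 + 72)*(248 + (0 - 1*1)) = 35694*(248 + (0 - 1))/497 = 35694*(248 - 1)/497 = (35694/497)*247 = 8816418/497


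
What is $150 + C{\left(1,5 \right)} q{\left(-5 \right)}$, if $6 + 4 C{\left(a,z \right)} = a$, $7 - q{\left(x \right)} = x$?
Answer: $135$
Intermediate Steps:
$q{\left(x \right)} = 7 - x$
$C{\left(a,z \right)} = - \frac{3}{2} + \frac{a}{4}$
$150 + C{\left(1,5 \right)} q{\left(-5 \right)} = 150 + \left(- \frac{3}{2} + \frac{1}{4} \cdot 1\right) \left(7 - -5\right) = 150 + \left(- \frac{3}{2} + \frac{1}{4}\right) \left(7 + 5\right) = 150 - 15 = 135$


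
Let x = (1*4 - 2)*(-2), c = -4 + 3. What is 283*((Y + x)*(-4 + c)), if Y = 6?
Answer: -2830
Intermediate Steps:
c = -1
x = -4 (x = (4 - 2)*(-2) = 2*(-2) = -4)
283*((Y + x)*(-4 + c)) = 283*((6 - 4)*(-4 - 1)) = 283*(2*(-5)) = 283*(-10) = -2830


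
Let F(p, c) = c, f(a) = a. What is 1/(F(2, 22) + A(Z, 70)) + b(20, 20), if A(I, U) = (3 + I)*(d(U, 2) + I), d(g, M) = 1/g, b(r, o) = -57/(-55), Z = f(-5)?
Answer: 65708/61545 ≈ 1.0676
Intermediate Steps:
Z = -5
b(r, o) = 57/55 (b(r, o) = -57*(-1/55) = 57/55)
A(I, U) = (3 + I)*(I + 1/U) (A(I, U) = (3 + I)*(1/U + I) = (3 + I)*(I + 1/U))
1/(F(2, 22) + A(Z, 70)) + b(20, 20) = 1/(22 + (3 - 5 - 5*70*(3 - 5))/70) + 57/55 = 1/(22 + (3 - 5 - 5*70*(-2))/70) + 57/55 = 1/(22 + (3 - 5 + 700)/70) + 57/55 = 1/(22 + (1/70)*698) + 57/55 = 1/(22 + 349/35) + 57/55 = 1/(1119/35) + 57/55 = 35/1119 + 57/55 = 65708/61545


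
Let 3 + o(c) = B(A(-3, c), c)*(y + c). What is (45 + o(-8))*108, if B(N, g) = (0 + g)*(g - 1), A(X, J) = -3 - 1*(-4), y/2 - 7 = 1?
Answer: 66744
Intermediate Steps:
y = 16 (y = 14 + 2*1 = 14 + 2 = 16)
A(X, J) = 1 (A(X, J) = -3 + 4 = 1)
B(N, g) = g*(-1 + g)
o(c) = -3 + c*(-1 + c)*(16 + c) (o(c) = -3 + (c*(-1 + c))*(16 + c) = -3 + c*(-1 + c)*(16 + c))
(45 + o(-8))*108 = (45 + (-3 + (-8)**3 - 16*(-8) + 15*(-8)**2))*108 = (45 + (-3 - 512 + 128 + 15*64))*108 = (45 + (-3 - 512 + 128 + 960))*108 = (45 + 573)*108 = 618*108 = 66744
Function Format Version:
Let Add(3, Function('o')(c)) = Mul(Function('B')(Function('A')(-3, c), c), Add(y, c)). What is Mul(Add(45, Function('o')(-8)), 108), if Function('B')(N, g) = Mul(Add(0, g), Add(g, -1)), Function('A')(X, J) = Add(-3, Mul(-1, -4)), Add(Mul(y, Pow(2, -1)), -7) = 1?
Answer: 66744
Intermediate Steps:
y = 16 (y = Add(14, Mul(2, 1)) = Add(14, 2) = 16)
Function('A')(X, J) = 1 (Function('A')(X, J) = Add(-3, 4) = 1)
Function('B')(N, g) = Mul(g, Add(-1, g))
Function('o')(c) = Add(-3, Mul(c, Add(-1, c), Add(16, c))) (Function('o')(c) = Add(-3, Mul(Mul(c, Add(-1, c)), Add(16, c))) = Add(-3, Mul(c, Add(-1, c), Add(16, c))))
Mul(Add(45, Function('o')(-8)), 108) = Mul(Add(45, Add(-3, Pow(-8, 3), Mul(-16, -8), Mul(15, Pow(-8, 2)))), 108) = Mul(Add(45, Add(-3, -512, 128, Mul(15, 64))), 108) = Mul(Add(45, Add(-3, -512, 128, 960)), 108) = Mul(Add(45, 573), 108) = Mul(618, 108) = 66744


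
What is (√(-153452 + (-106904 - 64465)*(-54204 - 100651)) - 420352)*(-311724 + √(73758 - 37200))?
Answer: 3*(103908 - √4062)*(420352 - √26537193043) ≈ 8.0204e+10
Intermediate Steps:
(√(-153452 + (-106904 - 64465)*(-54204 - 100651)) - 420352)*(-311724 + √(73758 - 37200)) = (√(-153452 - 171369*(-154855)) - 420352)*(-311724 + √36558) = (√(-153452 + 26537346495) - 420352)*(-311724 + 3*√4062) = (√26537193043 - 420352)*(-311724 + 3*√4062) = (-420352 + √26537193043)*(-311724 + 3*√4062)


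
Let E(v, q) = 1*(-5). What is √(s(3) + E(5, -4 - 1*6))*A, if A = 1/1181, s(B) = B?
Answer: I*√2/1181 ≈ 0.0011975*I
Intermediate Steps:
E(v, q) = -5
A = 1/1181 ≈ 0.00084674
√(s(3) + E(5, -4 - 1*6))*A = √(3 - 5)*(1/1181) = √(-2)*(1/1181) = (I*√2)*(1/1181) = I*√2/1181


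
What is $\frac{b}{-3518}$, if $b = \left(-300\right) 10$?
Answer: $\frac{1500}{1759} \approx 0.85276$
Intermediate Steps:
$b = -3000$
$\frac{b}{-3518} = - \frac{3000}{-3518} = \left(-3000\right) \left(- \frac{1}{3518}\right) = \frac{1500}{1759}$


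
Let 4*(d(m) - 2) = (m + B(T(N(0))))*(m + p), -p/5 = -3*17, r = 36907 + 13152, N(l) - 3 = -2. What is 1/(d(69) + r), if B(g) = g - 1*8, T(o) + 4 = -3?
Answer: 1/54435 ≈ 1.8371e-5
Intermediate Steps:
N(l) = 1 (N(l) = 3 - 2 = 1)
T(o) = -7 (T(o) = -4 - 3 = -7)
B(g) = -8 + g (B(g) = g - 8 = -8 + g)
r = 50059
p = 255 (p = -(-15)*17 = -5*(-51) = 255)
d(m) = 2 + (-15 + m)*(255 + m)/4 (d(m) = 2 + ((m + (-8 - 7))*(m + 255))/4 = 2 + ((m - 15)*(255 + m))/4 = 2 + ((-15 + m)*(255 + m))/4 = 2 + (-15 + m)*(255 + m)/4)
1/(d(69) + r) = 1/((-3817/4 + 60*69 + (¼)*69²) + 50059) = 1/((-3817/4 + 4140 + (¼)*4761) + 50059) = 1/((-3817/4 + 4140 + 4761/4) + 50059) = 1/(4376 + 50059) = 1/54435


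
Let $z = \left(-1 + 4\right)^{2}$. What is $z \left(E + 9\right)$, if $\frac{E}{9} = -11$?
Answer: $-810$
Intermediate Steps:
$E = -99$ ($E = 9 \left(-11\right) = -99$)
$z = 9$ ($z = 3^{2} = 9$)
$z \left(E + 9\right) = 9 \left(-99 + 9\right) = 9 \left(-90\right) = -810$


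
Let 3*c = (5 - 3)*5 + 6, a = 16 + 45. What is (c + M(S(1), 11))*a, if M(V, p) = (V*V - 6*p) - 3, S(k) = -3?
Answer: -10004/3 ≈ -3334.7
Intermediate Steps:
M(V, p) = -3 + V**2 - 6*p (M(V, p) = (V**2 - 6*p) - 3 = -3 + V**2 - 6*p)
a = 61
c = 16/3 (c = ((5 - 3)*5 + 6)/3 = (2*5 + 6)/3 = (10 + 6)/3 = (1/3)*16 = 16/3 ≈ 5.3333)
(c + M(S(1), 11))*a = (16/3 + (-3 + (-3)**2 - 6*11))*61 = (16/3 + (-3 + 9 - 66))*61 = (16/3 - 60)*61 = -164/3*61 = -10004/3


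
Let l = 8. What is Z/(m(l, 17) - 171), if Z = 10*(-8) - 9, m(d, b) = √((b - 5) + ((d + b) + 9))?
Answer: 15219/29195 + 89*√46/29195 ≈ 0.54196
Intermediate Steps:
m(d, b) = √(4 + d + 2*b) (m(d, b) = √((-5 + b) + ((b + d) + 9)) = √((-5 + b) + (9 + b + d)) = √(4 + d + 2*b))
Z = -89 (Z = -80 - 9 = -89)
Z/(m(l, 17) - 171) = -89/(√(4 + 8 + 2*17) - 171) = -89/(√(4 + 8 + 34) - 171) = -89/(√46 - 171) = -89/(-171 + √46)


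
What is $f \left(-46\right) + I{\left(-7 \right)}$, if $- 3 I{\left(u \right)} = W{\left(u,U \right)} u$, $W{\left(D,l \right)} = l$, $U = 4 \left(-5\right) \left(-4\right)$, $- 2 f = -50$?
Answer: $- \frac{2890}{3} \approx -963.33$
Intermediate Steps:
$f = 25$ ($f = \left(- \frac{1}{2}\right) \left(-50\right) = 25$)
$U = 80$ ($U = \left(-20\right) \left(-4\right) = 80$)
$I{\left(u \right)} = - \frac{80 u}{3}$
$f \left(-46\right) + I{\left(-7 \right)} = 25 \left(-46\right) - - \frac{560}{3} = -1150 + \frac{560}{3} = - \frac{2890}{3}$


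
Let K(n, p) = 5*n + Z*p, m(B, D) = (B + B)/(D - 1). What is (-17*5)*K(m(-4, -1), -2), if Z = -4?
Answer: -2380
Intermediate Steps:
m(B, D) = 2*B/(-1 + D) (m(B, D) = (2*B)/(-1 + D) = 2*B/(-1 + D))
K(n, p) = -4*p + 5*n (K(n, p) = 5*n - 4*p = -4*p + 5*n)
(-17*5)*K(m(-4, -1), -2) = (-17*5)*(-4*(-2) + 5*(2*(-4)/(-1 - 1))) = -85*(8 + 5*(2*(-4)/(-2))) = -85*(8 + 5*(2*(-4)*(-½))) = -85*(8 + 5*4) = -85*(8 + 20) = -85*28 = -2380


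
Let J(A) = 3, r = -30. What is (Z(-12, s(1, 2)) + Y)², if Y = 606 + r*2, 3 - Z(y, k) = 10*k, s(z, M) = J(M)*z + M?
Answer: 249001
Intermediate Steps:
s(z, M) = M + 3*z (s(z, M) = 3*z + M = M + 3*z)
Z(y, k) = 3 - 10*k
Y = 546 (Y = 606 - 30*2 = 606 - 60 = 546)
(Z(-12, s(1, 2)) + Y)² = ((3 - 10*(2 + 3*1)) + 546)² = ((3 - 10*(2 + 3)) + 546)² = ((3 - 10*5) + 546)² = ((3 - 50) + 546)² = (-47 + 546)² = 499² = 249001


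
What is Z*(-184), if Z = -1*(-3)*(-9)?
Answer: 4968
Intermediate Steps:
Z = -27 (Z = 3*(-9) = -27)
Z*(-184) = -27*(-184) = 4968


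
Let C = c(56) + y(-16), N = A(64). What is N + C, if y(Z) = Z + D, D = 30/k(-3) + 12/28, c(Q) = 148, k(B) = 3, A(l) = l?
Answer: 1445/7 ≈ 206.43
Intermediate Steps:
N = 64
D = 73/7 (D = 30/3 + 12/28 = 30*(1/3) + 12*(1/28) = 10 + 3/7 = 73/7 ≈ 10.429)
y(Z) = 73/7 + Z (y(Z) = Z + 73/7 = 73/7 + Z)
C = 997/7 (C = 148 + (73/7 - 16) = 148 - 39/7 = 997/7 ≈ 142.43)
N + C = 64 + 997/7 = 1445/7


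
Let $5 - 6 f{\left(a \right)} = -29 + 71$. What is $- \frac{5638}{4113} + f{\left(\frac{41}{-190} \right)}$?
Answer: $- \frac{62003}{8226} \approx -7.5374$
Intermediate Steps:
$f{\left(a \right)} = - \frac{37}{6}$ ($f{\left(a \right)} = \frac{5}{6} - \frac{-29 + 71}{6} = \frac{5}{6} - 7 = - \frac{37}{6}$)
$- \frac{5638}{4113} + f{\left(\frac{41}{-190} \right)} = - \frac{5638}{4113} - \frac{37}{6} = - \frac{62003}{8226}$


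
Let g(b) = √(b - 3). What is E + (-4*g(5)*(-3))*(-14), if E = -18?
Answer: -18 - 168*√2 ≈ -255.59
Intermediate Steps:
g(b) = √(-3 + b)
E + (-4*g(5)*(-3))*(-14) = -18 + (-4*√(-3 + 5)*(-3))*(-14) = -18 + (-4*√2*(-3))*(-14) = -18 + (12*√2)*(-14) = -18 - 168*√2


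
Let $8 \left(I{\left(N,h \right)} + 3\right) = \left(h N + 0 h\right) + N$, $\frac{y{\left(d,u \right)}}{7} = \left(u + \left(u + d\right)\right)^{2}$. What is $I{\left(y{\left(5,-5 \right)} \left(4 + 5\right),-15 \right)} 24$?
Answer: $-66222$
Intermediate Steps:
$y{\left(d,u \right)} = 7 \left(d + 2 u\right)^{2}$ ($y{\left(d,u \right)} = 7 \left(u + \left(u + d\right)\right)^{2} = 7 \left(u + \left(d + u\right)\right)^{2} = 7 \left(d + 2 u\right)^{2}$)
$I{\left(N,h \right)} = -3 + \frac{N}{8} + \frac{N h}{8}$ ($I{\left(N,h \right)} = -3 + \frac{\left(h N + 0 h\right) + N}{8} = -3 + \frac{\left(N h + 0\right) + N}{8} = -3 + \frac{N h + N}{8} = -3 + \frac{N + N h}{8} = -3 + \left(\frac{N}{8} + \frac{N h}{8}\right) = -3 + \frac{N}{8} + \frac{N h}{8}$)
$I{\left(y{\left(5,-5 \right)} \left(4 + 5\right),-15 \right)} 24 = \left(-3 + \frac{7 \left(5 + 2 \left(-5\right)\right)^{2} \left(4 + 5\right)}{8} + \frac{1}{8} \cdot 7 \left(5 + 2 \left(-5\right)\right)^{2} \left(4 + 5\right) \left(-15\right)\right) 24 = \left(-3 + \frac{7 \left(5 - 10\right)^{2} \cdot 9}{8} + \frac{1}{8} \cdot 7 \left(5 - 10\right)^{2} \cdot 9 \left(-15\right)\right) 24 = \left(-3 + \frac{7 \left(-5\right)^{2} \cdot 9}{8} + \frac{1}{8} \cdot 7 \left(-5\right)^{2} \cdot 9 \left(-15\right)\right) 24 = \left(-3 + \frac{7 \cdot 25 \cdot 9}{8} + \frac{1}{8} \cdot 7 \cdot 25 \cdot 9 \left(-15\right)\right) 24 = \left(-3 + \frac{175 \cdot 9}{8} + \frac{1}{8} \cdot 175 \cdot 9 \left(-15\right)\right) 24 = \left(-3 + \frac{1}{8} \cdot 1575 + \frac{1}{8} \cdot 1575 \left(-15\right)\right) 24 = \left(-3 + \frac{1575}{8} - \frac{23625}{8}\right) 24 = \left(- \frac{11037}{4}\right) 24 = -66222$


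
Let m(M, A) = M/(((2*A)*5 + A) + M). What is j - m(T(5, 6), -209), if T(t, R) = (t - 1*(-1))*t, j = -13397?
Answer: -30397763/2269 ≈ -13397.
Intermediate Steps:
T(t, R) = t*(1 + t) (T(t, R) = (t + 1)*t = (1 + t)*t = t*(1 + t))
m(M, A) = M/(M + 11*A) (m(M, A) = M/((10*A + A) + M) = M/(11*A + M) = M/(M + 11*A))
j - m(T(5, 6), -209) = -13397 - 5*(1 + 5)/(5*(1 + 5) + 11*(-209)) = -13397 - 5*6/(5*6 - 2299) = -13397 - 30/(30 - 2299) = -13397 - 30/(-2269) = -13397 - 30*(-1)/2269 = -13397 - 1*(-30/2269) = -13397 + 30/2269 = -30397763/2269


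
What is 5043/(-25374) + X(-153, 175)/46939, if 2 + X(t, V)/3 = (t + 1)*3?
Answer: -90525751/397010062 ≈ -0.22802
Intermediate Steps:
X(t, V) = 3 + 9*t (X(t, V) = -6 + 3*((t + 1)*3) = -6 + 3*((1 + t)*3) = -6 + 3*(3 + 3*t) = -6 + (9 + 9*t) = 3 + 9*t)
5043/(-25374) + X(-153, 175)/46939 = 5043/(-25374) + (3 + 9*(-153))/46939 = 5043*(-1/25374) + (3 - 1377)*(1/46939) = -1681/8458 - 1374*1/46939 = -1681/8458 - 1374/46939 = -90525751/397010062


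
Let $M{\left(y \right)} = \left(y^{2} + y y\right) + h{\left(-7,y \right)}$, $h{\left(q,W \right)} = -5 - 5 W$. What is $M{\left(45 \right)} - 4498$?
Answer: $-678$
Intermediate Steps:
$M{\left(y \right)} = -5 - 5 y + 2 y^{2}$ ($M{\left(y \right)} = \left(y^{2} + y y\right) - \left(5 + 5 y\right) = \left(y^{2} + y^{2}\right) - \left(5 + 5 y\right) = 2 y^{2} - \left(5 + 5 y\right) = -5 - 5 y + 2 y^{2}$)
$M{\left(45 \right)} - 4498 = \left(-5 - 225 + 2 \cdot 45^{2}\right) - 4498 = \left(-5 - 225 + 2 \cdot 2025\right) - 4498 = \left(-5 - 225 + 4050\right) - 4498 = 3820 - 4498 = -678$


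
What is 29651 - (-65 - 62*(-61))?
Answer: 25934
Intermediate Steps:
29651 - (-65 - 62*(-61)) = 29651 - (-65 + 3782) = 29651 - 1*3717 = 29651 - 3717 = 25934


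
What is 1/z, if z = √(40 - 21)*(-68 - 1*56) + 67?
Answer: -67/287655 - 124*√19/287655 ≈ -0.0021119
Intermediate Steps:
z = 67 - 124*√19 (z = √19*(-68 - 56) + 67 = √19*(-124) + 67 = -124*√19 + 67 = 67 - 124*√19 ≈ -473.50)
1/z = 1/(67 - 124*√19)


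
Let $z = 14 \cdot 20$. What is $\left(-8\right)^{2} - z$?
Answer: $-216$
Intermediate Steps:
$z = 280$
$\left(-8\right)^{2} - z = \left(-8\right)^{2} - 280 = 64 - 280 = -216$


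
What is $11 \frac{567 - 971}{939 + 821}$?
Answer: $- \frac{101}{40} \approx -2.525$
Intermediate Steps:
$11 \frac{567 - 971}{939 + 821} = 11 \left(- \frac{404}{1760}\right) = 11 \left(\left(-404\right) \frac{1}{1760}\right) = 11 \left(- \frac{101}{440}\right) = - \frac{101}{40}$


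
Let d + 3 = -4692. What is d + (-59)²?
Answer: -1214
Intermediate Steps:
d = -4695 (d = -3 - 4692 = -4695)
d + (-59)² = -4695 + (-59)² = -4695 + 3481 = -1214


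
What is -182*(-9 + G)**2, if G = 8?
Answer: -182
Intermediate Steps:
-182*(-9 + G)**2 = -182*(-9 + 8)**2 = -182*(-1)**2 = -182*1 = -182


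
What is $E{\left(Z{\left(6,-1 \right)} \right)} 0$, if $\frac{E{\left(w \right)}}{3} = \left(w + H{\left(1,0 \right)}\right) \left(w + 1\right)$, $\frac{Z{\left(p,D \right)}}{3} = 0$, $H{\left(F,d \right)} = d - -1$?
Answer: $0$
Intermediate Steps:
$H{\left(F,d \right)} = 1 + d$ ($H{\left(F,d \right)} = d + 1 = 1 + d$)
$Z{\left(p,D \right)} = 0$ ($Z{\left(p,D \right)} = 3 \cdot 0 = 0$)
$E{\left(w \right)} = 3 \left(1 + w\right)^{2}$ ($E{\left(w \right)} = 3 \left(w + \left(1 + 0\right)\right) \left(w + 1\right) = 3 \left(w + 1\right) \left(1 + w\right) = 3 \left(1 + w\right) \left(1 + w\right) = 3 \left(1 + w\right)^{2}$)
$E{\left(Z{\left(6,-1 \right)} \right)} 0 = \left(3 + 3 \cdot 0^{2} + 6 \cdot 0\right) 0 = \left(3 + 3 \cdot 0 + 0\right) 0 = \left(3 + 0 + 0\right) 0 = 3 \cdot 0 = 0$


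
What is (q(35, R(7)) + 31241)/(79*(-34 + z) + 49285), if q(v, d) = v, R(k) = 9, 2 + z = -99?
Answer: 7819/9655 ≈ 0.80984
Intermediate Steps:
z = -101 (z = -2 - 99 = -101)
(q(35, R(7)) + 31241)/(79*(-34 + z) + 49285) = (35 + 31241)/(79*(-34 - 101) + 49285) = 31276/(79*(-135) + 49285) = 31276/(-10665 + 49285) = 31276/38620 = 31276*(1/38620) = 7819/9655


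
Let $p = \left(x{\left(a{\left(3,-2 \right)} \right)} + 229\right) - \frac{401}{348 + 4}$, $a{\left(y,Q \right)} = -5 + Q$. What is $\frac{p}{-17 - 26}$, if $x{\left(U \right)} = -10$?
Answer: $- \frac{76687}{15136} \approx -5.0665$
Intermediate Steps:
$p = \frac{76687}{352}$ ($p = \left(-10 + 229\right) - \frac{401}{348 + 4} = 219 - \frac{401}{352} = \frac{76687}{352} \approx 217.86$)
$\frac{p}{-17 - 26} = \frac{76687}{352 \left(-17 - 26\right)} = \frac{76687}{352 \left(-43\right)} = \frac{76687}{352} \left(- \frac{1}{43}\right) = - \frac{76687}{15136}$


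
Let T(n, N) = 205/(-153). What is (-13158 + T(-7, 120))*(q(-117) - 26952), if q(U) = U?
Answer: 18166718717/51 ≈ 3.5621e+8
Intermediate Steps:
T(n, N) = -205/153 (T(n, N) = 205*(-1/153) = -205/153)
(-13158 + T(-7, 120))*(q(-117) - 26952) = (-13158 - 205/153)*(-117 - 26952) = -2013379/153*(-27069) = 18166718717/51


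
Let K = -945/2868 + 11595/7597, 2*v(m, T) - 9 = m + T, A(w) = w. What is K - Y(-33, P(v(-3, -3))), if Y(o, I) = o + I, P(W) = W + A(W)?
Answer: 226573725/7262732 ≈ 31.197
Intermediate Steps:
v(m, T) = 9/2 + T/2 + m/2 (v(m, T) = 9/2 + (m + T)/2 = 9/2 + (T + m)/2 = 9/2 + (T/2 + m/2) = 9/2 + T/2 + m/2)
P(W) = 2*W (P(W) = W + W = 2*W)
Y(o, I) = I + o
K = 8691765/7262732 (K = -945*1/2868 + 11595*(1/7597) = -315/956 + 11595/7597 = 8691765/7262732 ≈ 1.1968)
K - Y(-33, P(v(-3, -3))) = 8691765/7262732 - (2*(9/2 + (½)*(-3) + (½)*(-3)) - 33) = 8691765/7262732 - (2*(9/2 - 3/2 - 3/2) - 33) = 8691765/7262732 - (2*(3/2) - 33) = 8691765/7262732 - (3 - 33) = 8691765/7262732 - 1*(-30) = 8691765/7262732 + 30 = 226573725/7262732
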